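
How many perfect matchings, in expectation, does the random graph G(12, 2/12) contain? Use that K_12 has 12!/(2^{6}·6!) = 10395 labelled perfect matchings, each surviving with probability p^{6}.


K_12 has 12!/(2^{6}·6!) = 10395 labelled perfect matchings.
For each such perfect matching H, let X_H = 1 if all 6 edges of H are present in G. Then P[X_H = 1] = p^{6} = (1/6)^{6} = 1/46656.
Summing the indicators: E[X] = Σ_H E[X_H] = 10395 · p^{6} = 10395 · 1/46656 = 385/1728.
Numerically: E[X] ≈ 0.2228.

E[X] = 10395 · (1/6)^{6} = 385/1728 ≈ 0.2228.


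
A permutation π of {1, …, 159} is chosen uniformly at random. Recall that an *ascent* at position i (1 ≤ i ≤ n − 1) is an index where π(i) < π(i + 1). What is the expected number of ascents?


Write X = Σ X_I over i = 1, …, 158, with X_I the indicator of one ascent.
There are 158 indicators.
For each fixed i, the pair (π(i), π(i+1)) is a uniformly random ordered pair of distinct values from {1, …, 159}; by symmetry P[π(i) < π(i+1)] = 1/2.
By linearity: E[X] = 158 · (1/2) = (159 − 1) · (1/2) = 79 ≈ 79.00000.

E[X] = 79 = 79.00000.


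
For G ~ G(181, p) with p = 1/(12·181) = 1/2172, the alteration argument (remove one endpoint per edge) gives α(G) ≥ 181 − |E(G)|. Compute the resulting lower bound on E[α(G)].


E[|E(G)|] = C(181, 2)·p = 16290 · (1/2172) = 15/2.
E[α(G)] ≥ n − E[|E(G)|] = 181 − 15/2 = 347/2.
Numerically: ≈ 173.5000.
(This is only a lower bound; the true E[α(G)] may be larger.)

E[α(G)] ≥ 347/2 ≈ 173.5000.


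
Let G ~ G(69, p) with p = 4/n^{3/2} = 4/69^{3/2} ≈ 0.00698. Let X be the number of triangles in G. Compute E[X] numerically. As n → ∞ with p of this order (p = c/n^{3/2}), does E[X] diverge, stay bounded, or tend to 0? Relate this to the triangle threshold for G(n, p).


Number of potential triangles: C(69, 3) = 52394.
Each occurs with probability p³ ≈ (0.00698)³ ≈ 3.39906e-07.
By linearity: E[X] = C(69, 3)·p³ ≈ 52394 · 3.39906e-07 ≈ 0.018.
Since α = 3/2 > 1, p = c/n^{3/2} = o(1/n) is below the triangle threshold p ~ 1/n. Asymptotically E[X] ~ (c³/6)·n^{3(1−α)} = (4³/6)·n^{-1.5} → 0, so by Markov's inequality G has no triangles w.h.p.

E[X] ≈ 0.018; in regime p = Θ(1/n^{3/2}) E[X] tends to 0 (below the triangle threshold p ~ 1/n).


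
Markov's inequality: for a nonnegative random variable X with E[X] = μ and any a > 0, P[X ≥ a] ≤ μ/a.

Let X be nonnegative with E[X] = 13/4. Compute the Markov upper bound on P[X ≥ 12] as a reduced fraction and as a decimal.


μ = E[X] = 13/4, a = 12.
Markov: P[X ≥ 12] ≤ μ/a = (13/4)/12 = 13/48.
Numerically: ≈ 0.270833.
(Since a = 12 > μ = 3.250000, the bound 13/48 is < 1 and informative.)

P[X ≥ 12] ≤ 13/48 ≈ 0.270833.


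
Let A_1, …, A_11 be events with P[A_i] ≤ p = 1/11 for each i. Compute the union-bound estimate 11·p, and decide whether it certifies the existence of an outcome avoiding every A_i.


Union bound: P[∪_{i=1}^{11} A_i] ≤ Σ_i P[A_i] ≤ 11·p = 11·(1/11) = 1.
Numerically: 1 ≈ 1.0000.
Is 1 < 1? NO.
Since the bound 1 is ≥ 1, the union bound is uninformative here; it does NOT by itself certify existence.

11·p = 1 ≈ 1.0000; existence NOT certified by the union bound.


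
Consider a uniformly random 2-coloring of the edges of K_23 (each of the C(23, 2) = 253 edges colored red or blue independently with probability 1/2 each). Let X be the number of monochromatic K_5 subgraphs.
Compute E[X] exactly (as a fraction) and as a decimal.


Let X = Σ_S X_S over the C(23, 5) = 33649 subsets S of size 5, where X_S = 1 if the K_5 on S is monochromatic.
For a fixed S, the K_5 on S has C(5, 2) = 10 edges. P[all 10 edges red] = (1/2)^10, and likewise for blue, so P[monochromatic] = 2·(1/2)^10 = 2^{1 − 10} = 1/512.
By linearity: E[X] = C(23, 5) · 2^{1 − 10} = 33649 · 1/512 = 33649/512.
Numerically: E[X] ≈ 65.721.

E[X] = C(23,5)·2^(1−C(5,2)) = 33649/512 ≈ 65.721.


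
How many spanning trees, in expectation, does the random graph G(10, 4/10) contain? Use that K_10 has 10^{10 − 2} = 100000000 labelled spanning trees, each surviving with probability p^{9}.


K_10 has 10^{10 − 2} = 100000000 labelled spanning trees.
For each such spanning tree H, let X_H = 1 if all 9 edges of H are present in G. Then P[X_H = 1] = p^{9} = (2/5)^{9} = 512/1953125.
Summing the indicators: E[X] = Σ_H E[X_H] = 100000000 · p^{9} = 100000000 · 512/1953125 = 131072/5.
Numerically: E[X] ≈ 2.621e+04.

E[X] = 100000000 · (2/5)^{9} = 131072/5 ≈ 2.621e+04.


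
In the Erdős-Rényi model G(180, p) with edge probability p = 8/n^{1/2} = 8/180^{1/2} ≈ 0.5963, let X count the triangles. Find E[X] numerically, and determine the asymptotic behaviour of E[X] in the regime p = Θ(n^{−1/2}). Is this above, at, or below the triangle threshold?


Number of potential triangles: C(180, 3) = 955860.
Each occurs with probability p³ ≈ (0.5963)³ ≈ 2.120124e-01.
By linearity: E[X] = C(180, 3)·p³ ≈ 955860 · 2.120124e-01 ≈ 202654.1451.
Since α = 1/2 < 1, p = c/n^{1/2} ≫ 1/n is above the triangle threshold p ~ 1/n. Asymptotically E[X] ~ (c³/6)·n^{3(1−α)} = (8³/6)·n^{1.5} → ∞; triangles are abundant w.h.p.

E[X] ≈ 202654.1451; in regime p = Θ(1/n^{1/2}) E[X] diverges (above the triangle threshold p ~ 1/n).


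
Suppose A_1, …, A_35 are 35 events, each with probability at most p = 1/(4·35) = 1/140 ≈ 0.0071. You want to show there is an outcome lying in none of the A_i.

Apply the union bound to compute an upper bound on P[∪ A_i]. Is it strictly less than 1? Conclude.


Union bound: P[∪_{i=1}^{35} A_i] ≤ Σ_i P[A_i] ≤ 35·p = 35·(1/140) = 1/4.
Numerically: 1/4 ≈ 0.2500.
Is 1/4 < 1? YES.
Since P[∪ A_i] ≤ 1/4 < 1, the complement has P[∩ A_i^c] ≥ 1 − 1/4 = 3/4 > 0, so some outcome avoids every A_i.

35·p = 1/4 ≈ 0.2500; existence CERTIFIED by the union bound.


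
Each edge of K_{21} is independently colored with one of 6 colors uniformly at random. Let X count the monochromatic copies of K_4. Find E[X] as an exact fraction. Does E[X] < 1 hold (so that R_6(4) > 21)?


E[X] = C(21, 4) · 6^{1 − 6} = 5985 · 6^{−5} = 5985/7776.
As a reduced fraction: E[X] = 665/864 ≈ 0.770.
Is E[X] < 1? YES.
Since E[X] < 1, there exists a 6-coloring of K_{21} with no monochromatic K_4; hence R_6(4) > 21.

E[X] = 665/864 ≈ 0.770; E[X] < 1, so R_6(4) > 21.


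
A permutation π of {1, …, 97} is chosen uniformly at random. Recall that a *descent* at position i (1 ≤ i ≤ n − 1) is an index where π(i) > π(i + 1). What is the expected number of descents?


Write X = Σ X_I over i = 1, …, 96, with X_I the indicator of one descent.
There are 96 indicators.
For each fixed i, the pair (π(i), π(i+1)) is a uniformly random ordered pair of distinct values from {1, …, 97}; by symmetry P[π(i) > π(i+1)] = 1/2.
By linearity: E[X] = 96 · (1/2) = (97 − 1) · (1/2) = 48 ≈ 48.000.

E[X] = 48 = 48.000.


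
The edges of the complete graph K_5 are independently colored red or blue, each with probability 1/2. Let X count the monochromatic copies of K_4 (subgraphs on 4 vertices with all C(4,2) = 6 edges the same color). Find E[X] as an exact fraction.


Let X = Σ_S X_S over the C(5, 4) = 5 subsets S of size 4, where X_S = 1 if the K_4 on S is monochromatic.
For a fixed S, the K_4 on S has C(4, 2) = 6 edges. P[all 6 edges red] = (1/2)^6, and likewise for blue, so P[monochromatic] = 2·(1/2)^6 = 2^{1 − 6} = 1/32.
Summing: E[X] = C(5, 4) · 2^{1 − 6} = 5 · 1/32 = 5/32.
Numerically: E[X] ≈ 0.156.

E[X] = C(5,4)·2^(1−C(4,2)) = 5/32 ≈ 0.156.


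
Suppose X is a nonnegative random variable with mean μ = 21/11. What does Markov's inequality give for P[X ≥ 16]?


μ = E[X] = 21/11, a = 16.
Markov: P[X ≥ 16] ≤ μ/a = (21/11)/16 = 21/176.
Numerically: ≈ 0.119318.
(Since a = 16 > μ = 1.909091, the bound 21/176 is < 1 and informative.)

P[X ≥ 16] ≤ 21/176 ≈ 0.119318.


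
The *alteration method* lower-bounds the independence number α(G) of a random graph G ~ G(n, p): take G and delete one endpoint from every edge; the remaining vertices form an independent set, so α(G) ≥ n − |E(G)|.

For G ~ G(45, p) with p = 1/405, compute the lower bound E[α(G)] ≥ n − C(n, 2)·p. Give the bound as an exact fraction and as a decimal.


E[|E(G)|] = C(45, 2)·p = 990 · (1/405) = 22/9.
E[α(G)] ≥ n − E[|E(G)|] = 45 − 22/9 = 383/9.
Numerically: ≈ 42.556.
(This is only a lower bound; the true E[α(G)] may be larger.)

E[α(G)] ≥ 383/9 ≈ 42.556.


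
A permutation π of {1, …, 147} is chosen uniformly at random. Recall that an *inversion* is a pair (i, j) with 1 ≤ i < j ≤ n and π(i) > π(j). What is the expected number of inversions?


Write X = Σ X_I over the C(147, 2) = 10731 pairs i < j, with X_I the indicator of one inversion.
There are 10731 indicators.
For each fixed pair i < j, the values π(i) and π(j) are two distinct elements of {1, …, 147} in uniformly random order; by symmetry P[π(i) > π(j)] = 1/2.
By linearity: E[X] = 10731 · (1/2) = C(147, 2) · (1/2) = 10731/2 = 10731/2 ≈ 5365.500.

E[X] = 10731/2 = 5365.500.


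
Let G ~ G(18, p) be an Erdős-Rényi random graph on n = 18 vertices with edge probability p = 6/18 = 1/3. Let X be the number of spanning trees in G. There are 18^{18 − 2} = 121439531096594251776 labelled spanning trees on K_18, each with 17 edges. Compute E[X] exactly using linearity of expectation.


K_18 has 18^{18 − 2} = 121439531096594251776 labelled spanning trees.
For each such spanning tree H, let X_H = 1 if all 17 edges of H are present in G. Then P[X_H = 1] = p^{17} = (1/3)^{17} = 1/129140163.
By linearity: E[X] = Σ_H E[X_H] = 121439531096594251776 · p^{17} = 121439531096594251776 · 1/129140163 = 940369969152.
Numerically: E[X] ≈ 9.4037e+11.

E[X] = 121439531096594251776 · (1/3)^{17} = 940369969152 ≈ 9.4037e+11.


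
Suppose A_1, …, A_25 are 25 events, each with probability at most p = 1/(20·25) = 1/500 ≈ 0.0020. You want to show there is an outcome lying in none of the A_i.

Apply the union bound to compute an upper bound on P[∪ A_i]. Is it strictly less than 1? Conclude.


Union bound: P[∪_{i=1}^{25} A_i] ≤ Σ_i P[A_i] ≤ 25·p = 25·(1/500) = 1/20.
Numerically: 1/20 ≈ 0.0500.
Is 1/20 < 1? YES.
Since P[∪ A_i] ≤ 1/20 < 1, the complement has P[∩ A_i^c] ≥ 1 − 1/20 = 19/20 > 0, so some outcome avoids every A_i.

25·p = 1/20 ≈ 0.0500; existence CERTIFIED by the union bound.


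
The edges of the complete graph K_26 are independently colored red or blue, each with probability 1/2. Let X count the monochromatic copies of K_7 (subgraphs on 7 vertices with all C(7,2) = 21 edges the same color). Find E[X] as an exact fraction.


Let X = Σ_S X_S over the C(26, 7) = 657800 subsets S of size 7, where X_S = 1 if the K_7 on S is monochromatic.
For a fixed S, the K_7 on S has C(7, 2) = 21 edges. P[all 21 edges red] = (1/2)^21, and likewise for blue, so P[monochromatic] = 2·(1/2)^21 = 2^{1 − 21} = 1/1048576.
Summing: E[X] = C(26, 7) · 2^{1 − 21} = 657800 · 1/1048576 = 82225/131072.
Numerically: E[X] ≈ 0.6273.

E[X] = C(26,7)·2^(1−C(7,2)) = 82225/131072 ≈ 0.6273.


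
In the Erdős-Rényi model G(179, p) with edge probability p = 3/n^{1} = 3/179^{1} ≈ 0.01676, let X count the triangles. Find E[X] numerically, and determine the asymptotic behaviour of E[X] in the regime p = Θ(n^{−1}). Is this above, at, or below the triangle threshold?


Number of potential triangles: C(179, 3) = 939929.
Each occurs with probability p³ ≈ (0.01676)³ ≈ 4.7076555e-06.
By linearity: E[X] = C(179, 3)·p³ ≈ 939929 · 4.7076555e-06 ≈ 4.42486.
Here α = 1, so p = 3/n is exactly at the triangle threshold p ~ 1/n. Asymptotically E[X] → c³/6 = 3³/6 = 9/2 ≈ 4.50000, a bounded constant. In this regime the triangle count is asymptotically Poisson(c³/6).

E[X] ≈ 4.42486; in regime p = Θ(1/n^{1}) E[X] stays bounded (at the triangle threshold p ~ 1/n).


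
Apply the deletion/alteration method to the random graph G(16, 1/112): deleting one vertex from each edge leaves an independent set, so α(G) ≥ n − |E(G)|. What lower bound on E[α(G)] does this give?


E[|E(G)|] = C(16, 2)·p = 120 · (1/112) = 15/14.
E[α(G)] ≥ n − E[|E(G)|] = 16 − 15/14 = 209/14.
Numerically: ≈ 14.9286.
(This is only a lower bound; the true E[α(G)] may be larger.)

E[α(G)] ≥ 209/14 ≈ 14.9286.


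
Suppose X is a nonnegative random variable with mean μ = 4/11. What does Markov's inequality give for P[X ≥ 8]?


μ = E[X] = 4/11, a = 8.
Markov: P[X ≥ 8] ≤ μ/a = (4/11)/8 = 1/22.
Numerically: ≈ 0.0455.
(Since a = 8 > μ = 0.3636, the bound 1/22 is < 1 and informative.)

P[X ≥ 8] ≤ 1/22 ≈ 0.0455.


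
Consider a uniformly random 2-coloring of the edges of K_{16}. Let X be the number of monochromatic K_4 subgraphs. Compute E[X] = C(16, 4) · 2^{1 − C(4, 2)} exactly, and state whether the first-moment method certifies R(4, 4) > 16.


E[X] = C(16, 4) · 2^{1 − 6} = 1820 · 2^{−5} = 1820/32.
As a reduced fraction: E[X] = 455/8 ≈ 56.8750.
Is E[X] < 1? NO.
Since E[X] ≥ 1, the first-moment bound is inconclusive at n = 16; it does NOT by itself certify R(4, 4) > 16.

E[X] = 455/8 ≈ 56.8750; E[X] ≥ 1; first-moment method inconclusive here.


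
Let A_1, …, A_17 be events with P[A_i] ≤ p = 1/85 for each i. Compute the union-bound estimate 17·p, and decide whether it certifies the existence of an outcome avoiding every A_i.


Union bound: P[∪_{i=1}^{17} A_i] ≤ Σ_i P[A_i] ≤ 17·p = 17·(1/85) = 1/5.
Numerically: 1/5 ≈ 0.200000.
Is 1/5 < 1? YES.
Since P[∪ A_i] ≤ 1/5 < 1, the complement has P[∩ A_i^c] ≥ 1 − 1/5 = 4/5 > 0, so some outcome avoids every A_i.

17·p = 1/5 ≈ 0.200000; existence CERTIFIED by the union bound.


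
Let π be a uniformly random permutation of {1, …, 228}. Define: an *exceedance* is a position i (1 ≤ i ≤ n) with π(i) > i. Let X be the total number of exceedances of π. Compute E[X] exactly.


Write X = Σ_{i=1}^{228} X_i, where X_i = 1_{π(i) > i}.
For each fixed i, π(i) is uniform over {1, …, 228} (marginal of a uniform permutation), so P[π(i) > i] = (n − i)/n. Summing: Σ_{i=1}^{228} (n − i)/n = (0 + 1 + … + 227)/228 = 228(228 − 1)/(2·228) = (228 − 1)/2.
Hence E[X] = Σ_{i=1}^{228} (228 − i)/228 = 227/2 ≈ 113.500000.

E[X] = 227/2 = 113.500000.


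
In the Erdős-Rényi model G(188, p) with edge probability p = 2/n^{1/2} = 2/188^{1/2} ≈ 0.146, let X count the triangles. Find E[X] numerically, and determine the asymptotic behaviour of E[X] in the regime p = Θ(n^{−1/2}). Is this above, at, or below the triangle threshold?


Number of potential triangles: C(188, 3) = 1089836.
Each occurs with probability p³ ≈ (0.146)³ ≈ 3.10351e-03.
By linearity: E[X] = C(188, 3)·p³ ≈ 1089836 · 3.10351e-03 ≈ 3382.317.
Since α = 1/2 < 1, p = c/n^{1/2} ≫ 1/n is above the triangle threshold p ~ 1/n. Asymptotically E[X] ~ (c³/6)·n^{3(1−α)} = (2³/6)·n^{1.5} → ∞; triangles are abundant w.h.p.

E[X] ≈ 3382.317; in regime p = Θ(1/n^{1/2}) E[X] diverges (above the triangle threshold p ~ 1/n).


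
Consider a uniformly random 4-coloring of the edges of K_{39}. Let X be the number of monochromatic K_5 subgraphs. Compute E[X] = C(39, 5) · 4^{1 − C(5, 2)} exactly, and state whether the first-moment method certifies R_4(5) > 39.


E[X] = C(39, 5) · 4^{1 − 10} = 575757 · 4^{−9} = 575757/262144.
As a reduced fraction: E[X] = 575757/262144 ≈ 2.19634.
Is E[X] < 1? NO.
Since E[X] ≥ 1, the first-moment bound is inconclusive at n = 39; it does NOT by itself certify R_4(5) > 39.

E[X] = 575757/262144 ≈ 2.19634; E[X] ≥ 1; first-moment method inconclusive here.


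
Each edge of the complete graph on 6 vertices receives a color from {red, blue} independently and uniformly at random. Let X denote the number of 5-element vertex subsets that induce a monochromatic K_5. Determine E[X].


Let X = Σ_S X_S over the C(6, 5) = 6 subsets S of size 5, where X_S = 1 if the K_5 on S is monochromatic.
For a fixed S, the K_5 on S has C(5, 2) = 10 edges. P[all 10 edges red] = (1/2)^10, and likewise for blue, so P[monochromatic] = 2·(1/2)^10 = 2^{1 − 10} = 1/512.
Summing: E[X] = C(6, 5) · 2^{1 − 10} = 6 · 1/512 = 3/256.
Numerically: E[X] ≈ 0.0117.

E[X] = C(6,5)·2^(1−C(5,2)) = 3/256 ≈ 0.0117.


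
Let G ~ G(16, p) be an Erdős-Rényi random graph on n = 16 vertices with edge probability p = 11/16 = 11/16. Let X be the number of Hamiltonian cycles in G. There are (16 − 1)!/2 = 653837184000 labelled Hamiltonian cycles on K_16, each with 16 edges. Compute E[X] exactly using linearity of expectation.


K_16 has (16 − 1)!/2 = 653837184000 labelled Hamiltonian cycles.
For each such Hamiltonian cycle H, let X_H = 1 if all 16 edges of H are present in G. Then P[X_H = 1] = p^{16} = (11/16)^{16} = 45949729863572161/18446744073709551616.
By linearity: E[X] = Σ_H E[X_H] = 653837184000 · p^{16} = 653837184000 · 45949729863572161/18446744073709551616 = 29339494120662818290072875/18014398509481984.
Numerically: E[X] ≈ 1.629e+09.

E[X] = 653837184000 · (11/16)^{16} = 29339494120662818290072875/18014398509481984 ≈ 1.629e+09.


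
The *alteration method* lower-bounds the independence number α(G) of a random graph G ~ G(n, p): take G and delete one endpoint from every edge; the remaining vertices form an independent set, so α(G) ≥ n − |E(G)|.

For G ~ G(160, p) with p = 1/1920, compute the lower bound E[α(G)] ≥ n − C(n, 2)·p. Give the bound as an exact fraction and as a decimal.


E[|E(G)|] = C(160, 2)·p = 12720 · (1/1920) = 53/8.
E[α(G)] ≥ n − E[|E(G)|] = 160 − 53/8 = 1227/8.
Numerically: ≈ 153.375.
(This is only a lower bound; the true E[α(G)] may be larger.)

E[α(G)] ≥ 1227/8 ≈ 153.375.


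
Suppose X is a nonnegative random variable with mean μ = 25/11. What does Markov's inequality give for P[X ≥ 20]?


μ = E[X] = 25/11, a = 20.
Markov: P[X ≥ 20] ≤ μ/a = (25/11)/20 = 5/44.
Numerically: ≈ 0.11364.
(Since a = 20 > μ = 2.27273, the bound 5/44 is < 1 and informative.)

P[X ≥ 20] ≤ 5/44 ≈ 0.11364.


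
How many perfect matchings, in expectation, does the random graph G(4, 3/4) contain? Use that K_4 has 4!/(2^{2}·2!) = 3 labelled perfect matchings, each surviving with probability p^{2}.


K_4 has 4!/(2^{2}·2!) = 3 labelled perfect matchings.
For each such perfect matching H, let X_H = 1 if all 2 edges of H are present in G. Then P[X_H = 1] = p^{2} = (3/4)^{2} = 9/16.
By linearity of expectation: E[X] = Σ_H E[X_H] = 3 · p^{2} = 3 · 9/16 = 27/16.
Numerically: E[X] ≈ 1.6875.

E[X] = 3 · (3/4)^{2} = 27/16 ≈ 1.6875.


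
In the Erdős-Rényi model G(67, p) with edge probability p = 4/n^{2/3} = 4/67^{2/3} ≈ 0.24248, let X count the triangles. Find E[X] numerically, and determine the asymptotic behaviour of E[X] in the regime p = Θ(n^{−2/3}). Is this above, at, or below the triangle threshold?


Number of potential triangles: C(67, 3) = 47905.
Each occurs with probability p³ ≈ (0.24248)³ ≈ 1.42570728e-02.
By linearity: E[X] = C(67, 3)·p³ ≈ 47905 · 1.42570728e-02 ≈ 682.985075.
Since α = 2/3 < 1, p = c/n^{2/3} ≫ 1/n is above the triangle threshold p ~ 1/n. Asymptotically E[X] ~ (c³/6)·n^{3(1−α)} = (4³/6)·n^{1} → ∞; triangles are abundant w.h.p.

E[X] ≈ 682.985075; in regime p = Θ(1/n^{2/3}) E[X] diverges (above the triangle threshold p ~ 1/n).


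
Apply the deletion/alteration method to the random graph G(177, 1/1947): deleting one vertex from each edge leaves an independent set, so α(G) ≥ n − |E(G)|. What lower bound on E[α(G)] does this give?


E[|E(G)|] = C(177, 2)·p = 15576 · (1/1947) = 8.
E[α(G)] ≥ n − E[|E(G)|] = 177 − 8 = 169.
Numerically: ≈ 169.000000.
(This is only a lower bound; the true E[α(G)] may be larger.)

E[α(G)] ≥ 169 ≈ 169.000000.


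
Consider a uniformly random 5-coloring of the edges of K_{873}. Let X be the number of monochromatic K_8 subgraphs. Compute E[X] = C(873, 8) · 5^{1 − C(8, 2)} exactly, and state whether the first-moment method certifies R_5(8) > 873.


E[X] = C(873, 8) · 5^{1 − 28} = 8102594482562031309 · 5^{−27} = 8102594482562031309/7450580596923828125.
As a reduced fraction: E[X] = 8102594482562031309/7450580596923828125 ≈ 1.0875.
Is E[X] < 1? NO.
Since E[X] ≥ 1, the first-moment bound is inconclusive at n = 873; it does NOT by itself certify R_5(8) > 873.

E[X] = 8102594482562031309/7450580596923828125 ≈ 1.0875; E[X] ≥ 1; first-moment method inconclusive here.


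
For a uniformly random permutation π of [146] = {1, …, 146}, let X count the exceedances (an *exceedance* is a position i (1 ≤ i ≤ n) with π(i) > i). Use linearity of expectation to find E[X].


Write X = Σ_{i=1}^{146} X_i, where X_i = 1_{π(i) > i}.
For each fixed i, π(i) is uniform over {1, …, 146} (marginal of a uniform permutation), so P[π(i) > i] = (n − i)/n. Summing: Σ_{i=1}^{146} (n − i)/n = (0 + 1 + … + 145)/146 = 146(146 − 1)/(2·146) = (146 − 1)/2.
Hence E[X] = Σ_{i=1}^{146} (146 − i)/146 = 145/2 ≈ 72.500000.

E[X] = 145/2 = 72.500000.


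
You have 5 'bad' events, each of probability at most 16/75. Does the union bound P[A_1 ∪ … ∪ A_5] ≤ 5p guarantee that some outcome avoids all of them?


Union bound: P[∪_{i=1}^{5} A_i] ≤ Σ_i P[A_i] ≤ 5·p = 5·(16/75) = 16/15.
Numerically: 16/15 ≈ 1.0667.
Is 16/15 < 1? NO.
Since the bound 16/15 is ≥ 1, the union bound is uninformative here; it does NOT by itself certify existence.

5·p = 16/15 ≈ 1.0667; existence NOT certified by the union bound.


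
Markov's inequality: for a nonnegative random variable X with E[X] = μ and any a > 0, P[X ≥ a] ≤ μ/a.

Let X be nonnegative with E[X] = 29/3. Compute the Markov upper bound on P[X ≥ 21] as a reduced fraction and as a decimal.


μ = E[X] = 29/3, a = 21.
Markov: P[X ≥ 21] ≤ μ/a = (29/3)/21 = 29/63.
Numerically: ≈ 0.460317.
(Since a = 21 > μ = 9.666667, the bound 29/63 is < 1 and informative.)

P[X ≥ 21] ≤ 29/63 ≈ 0.460317.


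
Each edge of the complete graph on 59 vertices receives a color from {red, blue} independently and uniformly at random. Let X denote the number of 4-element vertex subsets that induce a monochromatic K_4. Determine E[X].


Let X = Σ_S X_S over the C(59, 4) = 455126 subsets S of size 4, where X_S = 1 if the K_4 on S is monochromatic.
For a fixed S, the K_4 on S has C(4, 2) = 6 edges. P[all 6 edges red] = (1/2)^6, and likewise for blue, so P[monochromatic] = 2·(1/2)^6 = 2^{1 − 6} = 1/32.
By linearity: E[X] = C(59, 4) · 2^{1 − 6} = 455126 · 1/32 = 227563/16.
Numerically: E[X] ≈ 14222.68750.

E[X] = C(59,4)·2^(1−C(4,2)) = 227563/16 ≈ 14222.68750.


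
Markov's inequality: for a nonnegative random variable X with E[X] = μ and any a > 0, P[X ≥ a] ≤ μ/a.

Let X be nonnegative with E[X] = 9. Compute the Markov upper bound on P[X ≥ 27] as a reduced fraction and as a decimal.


μ = E[X] = 9, a = 27.
Markov: P[X ≥ 27] ≤ μ/a = (9)/27 = 1/3.
Numerically: ≈ 0.333333.
(Since a = 27 > μ = 9.000000, the bound 1/3 is < 1 and informative.)

P[X ≥ 27] ≤ 1/3 ≈ 0.333333.


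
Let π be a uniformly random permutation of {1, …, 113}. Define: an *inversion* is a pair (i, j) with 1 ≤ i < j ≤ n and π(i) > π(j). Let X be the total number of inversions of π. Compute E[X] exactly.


Write X = Σ X_I over the C(113, 2) = 6328 pairs i < j, with X_I the indicator of one inversion.
There are 6328 indicators.
For each fixed pair i < j, the values π(i) and π(j) are two distinct elements of {1, …, 113} in uniformly random order; by symmetry P[π(i) > π(j)] = 1/2.
By linearity: E[X] = 6328 · (1/2) = C(113, 2) · (1/2) = 6328/2 = 3164 ≈ 3164.0000.

E[X] = 3164 = 3164.0000.


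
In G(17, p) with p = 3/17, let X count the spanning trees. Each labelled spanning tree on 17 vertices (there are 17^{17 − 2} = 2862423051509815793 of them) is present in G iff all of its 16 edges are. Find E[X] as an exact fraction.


K_17 has 17^{17 − 2} = 2862423051509815793 labelled spanning trees.
For each such spanning tree H, let X_H = 1 if all 16 edges of H are present in G. Then P[X_H = 1] = p^{16} = (3/17)^{16} = 43046721/48661191875666868481.
By linearity: E[X] = Σ_H E[X_H] = 2862423051509815793 · p^{16} = 2862423051509815793 · 43046721/48661191875666868481 = 43046721/17.
Numerically: E[X] ≈ 2.532e+06.

E[X] = 2862423051509815793 · (3/17)^{16} = 43046721/17 ≈ 2.532e+06.


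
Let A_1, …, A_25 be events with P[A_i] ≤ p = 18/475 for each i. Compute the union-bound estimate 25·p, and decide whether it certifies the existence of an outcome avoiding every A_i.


Union bound: P[∪_{i=1}^{25} A_i] ≤ Σ_i P[A_i] ≤ 25·p = 25·(18/475) = 18/19.
Numerically: 18/19 ≈ 0.9473684.
Is 18/19 < 1? YES.
Since P[∪ A_i] ≤ 18/19 < 1, the complement has P[∩ A_i^c] ≥ 1 − 18/19 = 1/19 > 0, so some outcome avoids every A_i.

25·p = 18/19 ≈ 0.9473684; existence CERTIFIED by the union bound.


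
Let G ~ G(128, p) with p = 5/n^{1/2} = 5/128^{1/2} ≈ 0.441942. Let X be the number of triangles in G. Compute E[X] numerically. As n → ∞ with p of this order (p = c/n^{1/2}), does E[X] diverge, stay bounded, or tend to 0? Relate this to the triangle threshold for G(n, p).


Number of potential triangles: C(128, 3) = 341376.
Each occurs with probability p³ ≈ (0.441942)³ ≈ 8.63167458e-02.
By linearity: E[X] = C(128, 3)·p³ ≈ 341376 · 8.63167458e-02 ≈ 29466.465397.
Since α = 1/2 < 1, p = c/n^{1/2} ≫ 1/n is above the triangle threshold p ~ 1/n. Asymptotically E[X] ~ (c³/6)·n^{3(1−α)} = (5³/6)·n^{1.5} → ∞; triangles are abundant w.h.p.

E[X] ≈ 29466.465397; in regime p = Θ(1/n^{1/2}) E[X] diverges (above the triangle threshold p ~ 1/n).


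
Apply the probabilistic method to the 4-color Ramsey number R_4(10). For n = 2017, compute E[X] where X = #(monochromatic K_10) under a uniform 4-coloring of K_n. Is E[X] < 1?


E[X] = C(2017, 10) · 4^{1 − 45} = 300324964434452596180990448 · 4^{−44} = 300324964434452596180990448/309485009821345068724781056.
As a reduced fraction: E[X] = 18770310277153287261311903/19342813113834066795298816 ≈ 0.9704023.
Is E[X] < 1? YES.
Since E[X] < 1, there exists a 4-coloring of K_{2017} with no monochromatic K_10; hence R_4(10) > 2017.

E[X] = 18770310277153287261311903/19342813113834066795298816 ≈ 0.9704023; E[X] < 1, so R_4(10) > 2017.


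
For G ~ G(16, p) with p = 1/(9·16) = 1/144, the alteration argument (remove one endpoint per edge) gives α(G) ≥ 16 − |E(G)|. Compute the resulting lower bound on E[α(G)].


E[|E(G)|] = C(16, 2)·p = 120 · (1/144) = 5/6.
E[α(G)] ≥ n − E[|E(G)|] = 16 − 5/6 = 91/6.
Numerically: ≈ 15.166667.
(This is only a lower bound; the true E[α(G)] may be larger.)

E[α(G)] ≥ 91/6 ≈ 15.166667.


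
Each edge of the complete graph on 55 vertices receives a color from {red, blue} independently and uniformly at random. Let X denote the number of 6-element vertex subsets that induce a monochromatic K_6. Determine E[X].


Let X = Σ_S X_S over the C(55, 6) = 28989675 subsets S of size 6, where X_S = 1 if the K_6 on S is monochromatic.
For a fixed S, the K_6 on S has C(6, 2) = 15 edges. P[all 15 edges red] = (1/2)^15, and likewise for blue, so P[monochromatic] = 2·(1/2)^15 = 2^{1 − 15} = 1/16384.
By linearity: E[X] = C(55, 6) · 2^{1 − 15} = 28989675 · 1/16384 = 28989675/16384.
Numerically: E[X] ≈ 1769.389.

E[X] = C(55,6)·2^(1−C(6,2)) = 28989675/16384 ≈ 1769.389.


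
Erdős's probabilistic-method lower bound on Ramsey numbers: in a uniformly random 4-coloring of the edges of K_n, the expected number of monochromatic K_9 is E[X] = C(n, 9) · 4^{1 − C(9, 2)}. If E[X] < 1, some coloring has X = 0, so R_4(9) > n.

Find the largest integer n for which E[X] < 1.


We need C(n, 9) · 4^{1 − 36} < 1, i.e. C(n, 9) < 4^{36 − 1} = 1180591620717411303424.
Check values of n near the boundary:
  n = 911: C(911, 9) = 1144686900492291197405; 1144686900492291197405 < 1180591620717411303424? YES
  n = 912: C(912, 9) = 1156095740032081475120; 1156095740032081475120 < 1180591620717411303424? YES
  n = 913: C(913, 9) = 1167605542753639808390; 1167605542753639808390 < 1180591620717411303424? YES
  n = 914: C(914, 9) = 1179217089587653905932; 1179217089587653905932 < 1180591620717411303424? YES
  n = 915: C(915, 9) = 1190931166636537885130; 1190931166636537885130 < 1180591620717411303424? NO
  n = 916: C(916, 9) = 1202748565202942340440; 1202748565202942340440 < 1180591620717411303424? NO
The largest n with C(n, 9) < 1180591620717411303424 is n = 914 (where E[X] = 294804272396913476483/295147905179352825856 ≈ 0.998836). Hence R_4(9) > 914, i.e. R_4(9) ≥ 915.

Largest n = 914; hence R_4(9) > 914.


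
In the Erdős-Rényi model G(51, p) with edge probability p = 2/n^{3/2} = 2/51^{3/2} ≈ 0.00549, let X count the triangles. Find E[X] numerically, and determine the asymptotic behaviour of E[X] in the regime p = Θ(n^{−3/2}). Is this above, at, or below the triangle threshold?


Number of potential triangles: C(51, 3) = 20825.
Each occurs with probability p³ ≈ (0.00549)³ ≈ 1.65586e-07.
By linearity: E[X] = C(51, 3)·p³ ≈ 20825 · 1.65586e-07 ≈ 0.003.
Since α = 3/2 > 1, p = c/n^{3/2} = o(1/n) is below the triangle threshold p ~ 1/n. Asymptotically E[X] ~ (c³/6)·n^{3(1−α)} = (2³/6)·n^{-1.5} → 0, so by Markov's inequality G has no triangles w.h.p.

E[X] ≈ 0.003; in regime p = Θ(1/n^{3/2}) E[X] tends to 0 (below the triangle threshold p ~ 1/n).


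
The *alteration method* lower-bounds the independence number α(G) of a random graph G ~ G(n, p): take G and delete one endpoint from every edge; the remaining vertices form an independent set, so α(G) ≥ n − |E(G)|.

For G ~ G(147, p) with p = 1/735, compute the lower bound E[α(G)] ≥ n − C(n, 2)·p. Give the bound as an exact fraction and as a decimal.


E[|E(G)|] = C(147, 2)·p = 10731 · (1/735) = 73/5.
E[α(G)] ≥ n − E[|E(G)|] = 147 − 73/5 = 662/5.
Numerically: ≈ 132.4000.
(This is only a lower bound; the true E[α(G)] may be larger.)

E[α(G)] ≥ 662/5 ≈ 132.4000.


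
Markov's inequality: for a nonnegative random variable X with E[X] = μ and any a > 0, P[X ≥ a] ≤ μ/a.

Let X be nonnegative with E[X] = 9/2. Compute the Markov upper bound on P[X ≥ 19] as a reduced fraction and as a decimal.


μ = E[X] = 9/2, a = 19.
Markov: P[X ≥ 19] ≤ μ/a = (9/2)/19 = 9/38.
Numerically: ≈ 0.237.
(Since a = 19 > μ = 4.500, the bound 9/38 is < 1 and informative.)

P[X ≥ 19] ≤ 9/38 ≈ 0.237.


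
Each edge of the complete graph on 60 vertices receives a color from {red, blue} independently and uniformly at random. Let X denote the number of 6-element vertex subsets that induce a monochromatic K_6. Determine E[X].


Let X = Σ_S X_S over the C(60, 6) = 50063860 subsets S of size 6, where X_S = 1 if the K_6 on S is monochromatic.
For a fixed S, the K_6 on S has C(6, 2) = 15 edges. P[all 15 edges red] = (1/2)^15, and likewise for blue, so P[monochromatic] = 2·(1/2)^15 = 2^{1 − 15} = 1/16384.
Summing: E[X] = C(60, 6) · 2^{1 − 15} = 50063860 · 1/16384 = 12515965/4096.
Numerically: E[X] ≈ 3055.656.

E[X] = C(60,6)·2^(1−C(6,2)) = 12515965/4096 ≈ 3055.656.


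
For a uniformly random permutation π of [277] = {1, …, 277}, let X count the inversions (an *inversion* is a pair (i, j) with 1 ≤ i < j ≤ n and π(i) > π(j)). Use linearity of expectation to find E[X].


Write X = Σ X_I over the C(277, 2) = 38226 pairs i < j, with X_I the indicator of one inversion.
There are 38226 indicators.
For each fixed pair i < j, the values π(i) and π(j) are two distinct elements of {1, …, 277} in uniformly random order; by symmetry P[π(i) > π(j)] = 1/2.
By linearity: E[X] = 38226 · (1/2) = C(277, 2) · (1/2) = 38226/2 = 19113 ≈ 19113.000000.

E[X] = 19113 = 19113.000000.


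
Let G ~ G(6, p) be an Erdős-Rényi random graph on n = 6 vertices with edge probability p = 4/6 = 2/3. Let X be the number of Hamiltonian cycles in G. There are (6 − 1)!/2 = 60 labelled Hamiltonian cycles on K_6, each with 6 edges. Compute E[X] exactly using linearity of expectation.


K_6 has (6 − 1)!/2 = 60 labelled Hamiltonian cycles.
For each such Hamiltonian cycle H, let X_H = 1 if all 6 edges of H are present in G. Then P[X_H = 1] = p^{6} = (2/3)^{6} = 64/729.
By linearity: E[X] = Σ_H E[X_H] = 60 · p^{6} = 60 · 64/729 = 1280/243.
Numerically: E[X] ≈ 5.26749.

E[X] = 60 · (2/3)^{6} = 1280/243 ≈ 5.26749.


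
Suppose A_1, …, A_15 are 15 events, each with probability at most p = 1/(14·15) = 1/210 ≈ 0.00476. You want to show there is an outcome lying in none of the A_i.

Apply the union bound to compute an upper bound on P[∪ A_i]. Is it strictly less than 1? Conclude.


Union bound: P[∪_{i=1}^{15} A_i] ≤ Σ_i P[A_i] ≤ 15·p = 15·(1/210) = 1/14.
Numerically: 1/14 ≈ 0.07143.
Is 1/14 < 1? YES.
Since P[∪ A_i] ≤ 1/14 < 1, the complement has P[∩ A_i^c] ≥ 1 − 1/14 = 13/14 > 0, so some outcome avoids every A_i.

15·p = 1/14 ≈ 0.07143; existence CERTIFIED by the union bound.


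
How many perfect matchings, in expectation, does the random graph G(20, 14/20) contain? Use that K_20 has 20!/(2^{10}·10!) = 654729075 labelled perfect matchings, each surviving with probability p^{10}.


K_20 has 20!/(2^{10}·10!) = 654729075 labelled perfect matchings.
For each such perfect matching H, let X_H = 1 if all 10 edges of H are present in G. Then P[X_H = 1] = p^{10} = (7/10)^{10} = 282475249/10000000000.
Summing the indicators: E[X] = Σ_H E[X_H] = 654729075 · p^{10} = 654729075 · 282475249/10000000000 = 7397790339526587/400000000.
Numerically: E[X] ≈ 1.85e+07.

E[X] = 654729075 · (7/10)^{10} = 7397790339526587/400000000 ≈ 1.85e+07.


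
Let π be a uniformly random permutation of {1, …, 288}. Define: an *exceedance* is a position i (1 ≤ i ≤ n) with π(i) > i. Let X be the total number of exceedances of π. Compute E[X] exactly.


Write X = Σ_{i=1}^{288} X_i, where X_i = 1_{π(i) > i}.
For each fixed i, π(i) is uniform over {1, …, 288} (marginal of a uniform permutation), so P[π(i) > i] = (n − i)/n. Summing: Σ_{i=1}^{288} (n − i)/n = (0 + 1 + … + 287)/288 = 288(288 − 1)/(2·288) = (288 − 1)/2.
Hence E[X] = Σ_{i=1}^{288} (288 − i)/288 = 287/2 ≈ 143.500.

E[X] = 287/2 = 143.500.


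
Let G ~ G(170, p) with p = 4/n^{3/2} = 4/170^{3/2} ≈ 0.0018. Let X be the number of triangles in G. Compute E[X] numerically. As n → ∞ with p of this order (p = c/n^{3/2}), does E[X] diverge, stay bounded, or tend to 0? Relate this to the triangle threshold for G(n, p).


Number of potential triangles: C(170, 3) = 804440.
Each occurs with probability p³ ≈ (0.0018)³ ≈ 5.87706e-09.
By linearity: E[X] = C(170, 3)·p³ ≈ 804440 · 5.87706e-09 ≈ 0.005.
Since α = 3/2 > 1, p = c/n^{3/2} = o(1/n) is below the triangle threshold p ~ 1/n. Asymptotically E[X] ~ (c³/6)·n^{3(1−α)} = (4³/6)·n^{-1.5} → 0, so by Markov's inequality G has no triangles w.h.p.

E[X] ≈ 0.005; in regime p = Θ(1/n^{3/2}) E[X] tends to 0 (below the triangle threshold p ~ 1/n).


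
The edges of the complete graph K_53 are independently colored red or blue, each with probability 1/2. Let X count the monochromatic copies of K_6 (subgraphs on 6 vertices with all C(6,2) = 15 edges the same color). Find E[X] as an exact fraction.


Let X = Σ_S X_S over the C(53, 6) = 22957480 subsets S of size 6, where X_S = 1 if the K_6 on S is monochromatic.
For a fixed S, the K_6 on S has C(6, 2) = 15 edges. P[all 15 edges red] = (1/2)^15, and likewise for blue, so P[monochromatic] = 2·(1/2)^15 = 2^{1 − 15} = 1/16384.
By linearity: E[X] = C(53, 6) · 2^{1 − 15} = 22957480 · 1/16384 = 2869685/2048.
Numerically: E[X] ≈ 1401.213379.

E[X] = C(53,6)·2^(1−C(6,2)) = 2869685/2048 ≈ 1401.213379.


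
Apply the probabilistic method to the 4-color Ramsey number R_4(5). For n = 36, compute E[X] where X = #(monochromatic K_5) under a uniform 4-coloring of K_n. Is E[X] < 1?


E[X] = C(36, 5) · 4^{1 − 10} = 376992 · 4^{−9} = 376992/262144.
As a reduced fraction: E[X] = 11781/8192 ≈ 1.43811.
Is E[X] < 1? NO.
Since E[X] ≥ 1, the first-moment bound is inconclusive at n = 36; it does NOT by itself certify R_4(5) > 36.

E[X] = 11781/8192 ≈ 1.43811; E[X] ≥ 1; first-moment method inconclusive here.


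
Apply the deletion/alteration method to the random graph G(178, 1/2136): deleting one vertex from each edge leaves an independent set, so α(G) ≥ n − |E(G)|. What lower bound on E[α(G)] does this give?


E[|E(G)|] = C(178, 2)·p = 15753 · (1/2136) = 59/8.
E[α(G)] ≥ n − E[|E(G)|] = 178 − 59/8 = 1365/8.
Numerically: ≈ 170.625000.
(This is only a lower bound; the true E[α(G)] may be larger.)

E[α(G)] ≥ 1365/8 ≈ 170.625000.


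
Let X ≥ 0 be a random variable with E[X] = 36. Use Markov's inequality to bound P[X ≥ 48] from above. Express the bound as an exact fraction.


μ = E[X] = 36, a = 48.
Markov: P[X ≥ 48] ≤ μ/a = (36)/48 = 3/4.
Numerically: ≈ 0.7500.
(Since a = 48 > μ = 36.0000, the bound 3/4 is < 1 and informative.)

P[X ≥ 48] ≤ 3/4 ≈ 0.7500.


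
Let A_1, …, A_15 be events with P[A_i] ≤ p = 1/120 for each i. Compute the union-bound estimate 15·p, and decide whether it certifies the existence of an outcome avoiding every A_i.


Union bound: P[∪_{i=1}^{15} A_i] ≤ Σ_i P[A_i] ≤ 15·p = 15·(1/120) = 1/8.
Numerically: 1/8 ≈ 0.12500.
Is 1/8 < 1? YES.
Since P[∪ A_i] ≤ 1/8 < 1, the complement has P[∩ A_i^c] ≥ 1 − 1/8 = 7/8 > 0, so some outcome avoids every A_i.

15·p = 1/8 ≈ 0.12500; existence CERTIFIED by the union bound.


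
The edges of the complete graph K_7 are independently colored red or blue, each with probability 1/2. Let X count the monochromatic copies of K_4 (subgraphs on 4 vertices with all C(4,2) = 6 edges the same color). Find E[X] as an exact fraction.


Let X = Σ_S X_S over the C(7, 4) = 35 subsets S of size 4, where X_S = 1 if the K_4 on S is monochromatic.
For a fixed S, the K_4 on S has C(4, 2) = 6 edges. P[all 6 edges red] = (1/2)^6, and likewise for blue, so P[monochromatic] = 2·(1/2)^6 = 2^{1 − 6} = 1/32.
By linearity: E[X] = C(7, 4) · 2^{1 − 6} = 35 · 1/32 = 35/32.
Numerically: E[X] ≈ 1.0938.

E[X] = C(7,4)·2^(1−C(4,2)) = 35/32 ≈ 1.0938.


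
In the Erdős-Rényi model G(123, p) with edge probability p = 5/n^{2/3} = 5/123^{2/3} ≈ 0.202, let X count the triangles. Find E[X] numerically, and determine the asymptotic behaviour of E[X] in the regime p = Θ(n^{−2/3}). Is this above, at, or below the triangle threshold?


Number of potential triangles: C(123, 3) = 302621.
Each occurs with probability p³ ≈ (0.202)³ ≈ 8.26228e-03.
By linearity: E[X] = C(123, 3)·p³ ≈ 302621 · 8.26228e-03 ≈ 2500.339.
Since α = 2/3 < 1, p = c/n^{2/3} ≫ 1/n is above the triangle threshold p ~ 1/n. Asymptotically E[X] ~ (c³/6)·n^{3(1−α)} = (5³/6)·n^{1} → ∞; triangles are abundant w.h.p.

E[X] ≈ 2500.339; in regime p = Θ(1/n^{2/3}) E[X] diverges (above the triangle threshold p ~ 1/n).


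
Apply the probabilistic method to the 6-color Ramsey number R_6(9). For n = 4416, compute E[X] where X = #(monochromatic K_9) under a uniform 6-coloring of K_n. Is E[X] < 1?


E[X] = C(4416, 9) · 6^{1 − 36} = 1745644609681318303205765440 · 6^{−35} = 1745644609681318303205765440/1719070799748422591028658176.
As a reduced fraction: E[X] = 27275697026270598487590085/26860481246069102984822784 ≈ 1.01546.
Is E[X] < 1? NO.
Since E[X] ≥ 1, the first-moment bound is inconclusive at n = 4416; it does NOT by itself certify R_6(9) > 4416.

E[X] = 27275697026270598487590085/26860481246069102984822784 ≈ 1.01546; E[X] ≥ 1; first-moment method inconclusive here.


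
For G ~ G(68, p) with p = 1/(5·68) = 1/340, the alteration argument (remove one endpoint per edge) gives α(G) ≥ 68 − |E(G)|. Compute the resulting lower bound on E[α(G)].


E[|E(G)|] = C(68, 2)·p = 2278 · (1/340) = 67/10.
E[α(G)] ≥ n − E[|E(G)|] = 68 − 67/10 = 613/10.
Numerically: ≈ 61.3000.
(This is only a lower bound; the true E[α(G)] may be larger.)

E[α(G)] ≥ 613/10 ≈ 61.3000.
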